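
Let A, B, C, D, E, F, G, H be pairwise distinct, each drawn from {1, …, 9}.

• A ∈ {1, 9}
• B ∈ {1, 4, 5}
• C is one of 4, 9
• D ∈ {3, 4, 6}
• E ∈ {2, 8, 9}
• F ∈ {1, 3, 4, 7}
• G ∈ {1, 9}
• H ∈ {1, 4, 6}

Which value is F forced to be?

A and G between them cover only {1, 9} — a naked pair. Remove those values from B, C, E, F, H.
That leaves C = 4. Eliminate 4 elsewhere: B, D, F, H.
H has just one choice, so H = 6. Eliminate 6 elsewhere: D.
B has just one choice, so B = 5.
D has just one choice, so D = 3. Strike 3 from F.
So F = 7.

7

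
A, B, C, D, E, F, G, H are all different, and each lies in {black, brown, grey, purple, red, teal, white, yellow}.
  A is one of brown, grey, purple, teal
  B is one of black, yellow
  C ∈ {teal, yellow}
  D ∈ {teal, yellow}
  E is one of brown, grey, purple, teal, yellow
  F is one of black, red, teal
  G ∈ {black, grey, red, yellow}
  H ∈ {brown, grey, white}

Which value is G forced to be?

The 8 variables together cover exactly {black, brown, grey, purple, red, teal, white, yellow} — 8 values for 8 variables — and white appears only in H's list, so H = white.
The 2 variables C and D are confined to {teal, yellow}, which locks those values in; drop them from A, B, E, F, G.
B's domain is down to {black}, so B = black. Strike black from F, G.
F has just one choice, so F = red. So G can't be red.
So G = grey.

grey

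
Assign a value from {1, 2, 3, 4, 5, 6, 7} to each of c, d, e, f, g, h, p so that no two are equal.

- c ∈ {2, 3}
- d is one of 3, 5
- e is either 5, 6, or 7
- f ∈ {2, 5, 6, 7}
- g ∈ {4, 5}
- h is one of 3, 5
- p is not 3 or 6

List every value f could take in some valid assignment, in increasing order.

Among the 7 variables, 1 fits only p (and all 7 values in {1, 2, 3, 4, 5, 6, 7} must be used), so p = 1.
The 6 still-open variables together cover exactly {2, 3, 4, 5, 6, 7} — 6 values for 6 variables — and 4 appears only in g's list, so g = 4.
The 2 variables d and h are confined to {3, 5}, which locks those values in; drop them from c, e, f.
c's domain is down to {2}, so c = 2. Remove 2 from f.
No further eliminations apply; f can still be any of 6, 7.

6, 7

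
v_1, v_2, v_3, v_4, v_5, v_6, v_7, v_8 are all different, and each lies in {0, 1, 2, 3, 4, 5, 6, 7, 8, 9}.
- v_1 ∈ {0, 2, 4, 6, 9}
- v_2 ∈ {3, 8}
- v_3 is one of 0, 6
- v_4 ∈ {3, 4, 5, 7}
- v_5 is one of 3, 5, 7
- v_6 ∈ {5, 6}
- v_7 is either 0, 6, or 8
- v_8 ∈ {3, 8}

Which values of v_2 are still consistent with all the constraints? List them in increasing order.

3, 8

v_2 and v_8 between them cover only {3, 8} — a naked pair. Remove those values from v_4, v_5, v_7.
The 2 variables v_3 and v_7 are confined to {0, 6}, which locks those values in; drop them from v_1, v_6.
That leaves v_6 = 5. Strike 5 from v_4, v_5.
v_5 must be 7 (only option left). Remove 7 from v_4.
v_4 has just one choice, so v_4 = 4. So v_1 can't be 4.
No further eliminations apply; v_2 can still be any of 3, 8.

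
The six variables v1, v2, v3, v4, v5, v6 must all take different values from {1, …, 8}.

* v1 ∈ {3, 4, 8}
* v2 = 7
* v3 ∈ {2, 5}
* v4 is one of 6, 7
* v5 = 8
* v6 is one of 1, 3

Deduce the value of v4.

6

v2 has just one choice, so v2 = 7. So v4 can't be 7.
So v4 = 6.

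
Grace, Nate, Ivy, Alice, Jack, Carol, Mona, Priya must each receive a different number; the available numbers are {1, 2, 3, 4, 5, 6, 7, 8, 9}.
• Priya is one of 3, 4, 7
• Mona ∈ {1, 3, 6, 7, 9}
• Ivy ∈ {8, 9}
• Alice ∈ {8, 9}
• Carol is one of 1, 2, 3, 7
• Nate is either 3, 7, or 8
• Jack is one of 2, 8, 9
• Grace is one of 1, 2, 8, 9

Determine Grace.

1

The 8 variables draw from only 8 values {1, 2, 3, 4, 6, 7, 8, 9}, so each is used; only Priya can be 4, hence Priya = 4.
The 7 still-open variables together cover exactly {1, 2, 3, 6, 7, 8, 9} — 7 values for 7 variables — and 6 appears only in Mona's list, so Mona = 6.
The 2 variables Ivy and Alice are confined to {8, 9}, which locks those values in; drop them from Grace, Nate, Jack.
That leaves Jack = 2. Eliminate 2 elsewhere: Grace, Carol.
So Grace = 1.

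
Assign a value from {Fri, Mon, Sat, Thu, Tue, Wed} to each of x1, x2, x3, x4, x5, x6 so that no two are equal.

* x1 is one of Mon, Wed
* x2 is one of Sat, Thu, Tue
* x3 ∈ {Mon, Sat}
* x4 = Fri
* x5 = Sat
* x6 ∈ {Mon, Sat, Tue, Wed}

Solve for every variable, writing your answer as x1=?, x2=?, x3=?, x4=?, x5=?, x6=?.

x1=Wed, x2=Thu, x3=Mon, x4=Fri, x5=Sat, x6=Tue

x4 must be Fri (only option left).
x5 must be Sat (only option left). Eliminate Sat elsewhere: x2, x3, x6.
x3 must be Mon (only option left). Strike Mon from x1, x6.
x1's domain is down to {Wed}, so x1 = Wed. So x6 can't be Wed.
x6's domain is down to {Tue}, so x6 = Tue. Strike Tue from x2.
x2 must be Thu (only option left).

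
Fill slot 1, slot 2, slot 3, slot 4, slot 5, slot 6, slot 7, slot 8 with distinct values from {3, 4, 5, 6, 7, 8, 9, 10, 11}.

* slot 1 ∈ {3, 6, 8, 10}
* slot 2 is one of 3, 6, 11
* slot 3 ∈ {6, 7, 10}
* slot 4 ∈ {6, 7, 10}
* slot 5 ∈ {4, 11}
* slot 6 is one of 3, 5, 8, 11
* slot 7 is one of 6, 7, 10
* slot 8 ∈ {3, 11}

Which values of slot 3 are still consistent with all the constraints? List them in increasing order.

6, 7, 10

The 8 variables together cover exactly {3, 4, 5, 6, 7, 8, 10, 11} — 8 values for 8 variables — and 4 appears only in slot 5's list, so slot 5 = 4.
Among the 7 still-open variables, 5 fits only slot 6 (and all 7 values in {3, 5, 6, 7, 8, 10, 11} must be used), so slot 6 = 5.
The 6 still-open variables together cover exactly {3, 6, 7, 8, 10, 11} — 6 values for 6 variables — and 8 appears only in slot 1's list, so slot 1 = 8.
slot 3, slot 4, slot 7 between them cover only {6, 7, 10} — a naked triple. Remove those values from slot 2.
No further eliminations apply; slot 3 can still be any of 6, 7, 10.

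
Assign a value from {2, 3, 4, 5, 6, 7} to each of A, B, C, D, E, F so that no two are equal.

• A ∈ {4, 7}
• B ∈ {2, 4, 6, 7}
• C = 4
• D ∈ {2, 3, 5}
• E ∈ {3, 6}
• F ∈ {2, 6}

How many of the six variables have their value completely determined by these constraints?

C has just one choice, so C = 4. Strike 4 from A, B.
A's domain is down to {7}, so A = 7. Remove 7 from B.
Among the 4 still-open variables, 5 fits only D (and all 4 values in {2, 3, 5, 6} must be used), so D = 5.
The 3 still-open variables draw from only 3 values {2, 3, 6}, so each is used; only E can be 3, hence E = 3.
Determined: A=7, C=4, D=5, E=3. The other variables each still have more than one consistent value. That makes 4.

4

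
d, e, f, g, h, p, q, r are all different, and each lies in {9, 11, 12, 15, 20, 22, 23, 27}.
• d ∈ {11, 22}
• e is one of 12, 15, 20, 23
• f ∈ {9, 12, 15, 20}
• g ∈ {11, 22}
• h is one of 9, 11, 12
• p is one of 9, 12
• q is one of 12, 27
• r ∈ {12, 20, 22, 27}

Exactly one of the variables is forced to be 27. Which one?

The 8 variables together cover exactly {9, 11, 12, 15, 20, 22, 23, 27} — 8 values for 8 variables — and 23 appears only in e's list, so e = 23.
The 7 still-open variables draw from only 7 values {9, 11, 12, 15, 20, 22, 27}, so each is used; only f can be 15, hence f = 15.
Among the 6 still-open variables, 20 fits only r (and all 6 values in {9, 11, 12, 20, 22, 27} must be used), so r = 20.
The 5 still-open variables draw from only 5 values {9, 11, 12, 22, 27}, so each is used; only q can be 27, hence q = 27.

q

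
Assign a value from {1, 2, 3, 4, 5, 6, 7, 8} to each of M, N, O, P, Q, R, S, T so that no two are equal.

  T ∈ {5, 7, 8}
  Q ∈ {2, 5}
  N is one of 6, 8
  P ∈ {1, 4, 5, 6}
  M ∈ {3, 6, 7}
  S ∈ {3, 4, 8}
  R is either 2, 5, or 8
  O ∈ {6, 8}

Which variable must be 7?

Among the 8 variables, 1 fits only P (and all 8 values in {1, 2, 3, 4, 5, 6, 7, 8} must be used), so P = 1.
The 7 still-open variables draw from only 7 values {2, 3, 4, 5, 6, 7, 8}, so each is used; only S can be 4, hence S = 4.
The 6 still-open variables together cover exactly {2, 3, 5, 6, 7, 8} — 6 values for 6 variables — and 3 appears only in M's list, so M = 3.
The 5 still-open variables together cover exactly {2, 5, 6, 7, 8} — 5 values for 5 variables — and 7 appears only in T's list, so T = 7.

T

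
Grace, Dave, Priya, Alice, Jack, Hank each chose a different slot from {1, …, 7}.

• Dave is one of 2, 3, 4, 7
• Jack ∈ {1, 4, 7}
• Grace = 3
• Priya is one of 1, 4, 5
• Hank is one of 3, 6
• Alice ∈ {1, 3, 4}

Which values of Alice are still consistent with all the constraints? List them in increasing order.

1, 4

Grace must be 3 (only option left). So Dave, Alice, Hank can't be 3.
Hank's domain is down to {6}, so Hank = 6.
No further eliminations apply; Alice can still be any of 1, 4.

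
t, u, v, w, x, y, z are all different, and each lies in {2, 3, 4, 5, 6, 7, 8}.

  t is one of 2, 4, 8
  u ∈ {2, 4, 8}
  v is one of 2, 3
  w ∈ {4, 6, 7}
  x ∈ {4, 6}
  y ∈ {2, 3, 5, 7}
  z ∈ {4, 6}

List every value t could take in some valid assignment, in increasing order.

2, 8

The 7 variables draw from only 7 values {2, 3, 4, 5, 6, 7, 8}, so each is used; only y can be 5, hence y = 5.
The 6 still-open variables draw from only 6 values {2, 3, 4, 6, 7, 8}, so each is used; only v can be 3, hence v = 3.
The 5 still-open variables together cover exactly {2, 4, 6, 7, 8} — 5 values for 5 variables — and 7 appears only in w's list, so w = 7.
x and z share exactly the 2 values {4, 6}; by pigeonhole those values go to them, so strike 4, 6 from t, u.
No further eliminations apply; t can still be any of 2, 8.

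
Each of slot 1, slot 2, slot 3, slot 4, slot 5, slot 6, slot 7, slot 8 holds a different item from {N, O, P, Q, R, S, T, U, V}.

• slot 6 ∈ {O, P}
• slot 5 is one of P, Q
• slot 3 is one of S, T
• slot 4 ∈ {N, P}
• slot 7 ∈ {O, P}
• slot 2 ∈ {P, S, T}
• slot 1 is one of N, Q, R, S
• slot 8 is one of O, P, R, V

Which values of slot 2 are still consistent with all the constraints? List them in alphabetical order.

S, T

The 8 variables draw from only 8 values {N, O, P, Q, R, S, T, V}, so each is used; only slot 8 can be V, hence slot 8 = V.
Among the 7 still-open variables, R fits only slot 1 (and all 7 values in {N, O, P, Q, R, S, T} must be used), so slot 1 = R.
Among the 6 still-open variables, N fits only slot 4 (and all 6 values in {N, O, P, Q, S, T} must be used), so slot 4 = N.
Among the 5 still-open variables, Q fits only slot 5 (and all 5 values in {O, P, Q, S, T} must be used), so slot 5 = Q.
slot 6 and slot 7 between them cover only {O, P} — a naked pair. Remove those values from slot 2.
No further eliminations apply; slot 2 can still be any of S, T.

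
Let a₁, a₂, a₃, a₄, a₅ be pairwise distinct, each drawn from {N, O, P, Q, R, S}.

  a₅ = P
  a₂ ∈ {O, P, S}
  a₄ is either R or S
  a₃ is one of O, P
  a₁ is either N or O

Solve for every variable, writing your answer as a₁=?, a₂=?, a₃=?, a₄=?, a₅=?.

a₅'s domain is down to {P}, so a₅ = P. Remove P from a₂, a₃.
a₃ has just one choice, so a₃ = O. So a₁, a₂ can't be O.
a₁'s domain is down to {N}, so a₁ = N.
a₂'s domain is down to {S}, so a₂ = S. So a₄ can't be S.
a₄ must be R (only option left).

a₁=N, a₂=S, a₃=O, a₄=R, a₅=P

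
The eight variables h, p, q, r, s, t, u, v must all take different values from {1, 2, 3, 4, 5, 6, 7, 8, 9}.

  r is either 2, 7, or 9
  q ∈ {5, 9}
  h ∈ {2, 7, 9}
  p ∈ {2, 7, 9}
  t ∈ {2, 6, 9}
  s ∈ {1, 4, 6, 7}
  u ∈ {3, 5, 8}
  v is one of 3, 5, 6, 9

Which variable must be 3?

v

h, p, r share exactly the 3 values {2, 7, 9}; by pigeonhole those values go to them, so strike 2, 7, 9 from q, s, t, v.
q must be 5 (only option left). So u, v can't be 5.
t must be 6 (only option left). Remove 6 from s, v.
So 3 goes to v.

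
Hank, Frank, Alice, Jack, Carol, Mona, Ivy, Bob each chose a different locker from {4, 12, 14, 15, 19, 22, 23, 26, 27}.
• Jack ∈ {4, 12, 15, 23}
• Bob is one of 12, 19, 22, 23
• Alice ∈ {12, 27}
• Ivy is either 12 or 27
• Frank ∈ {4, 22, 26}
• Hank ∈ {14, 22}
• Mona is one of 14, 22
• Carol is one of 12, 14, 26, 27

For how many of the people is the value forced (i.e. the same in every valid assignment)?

The 2 variables Hank and Mona are confined to {14, 22}, which locks those values in; drop them from Frank, Carol, Bob.
Alice and Ivy between them cover only {12, 27} — a naked pair. Remove those values from Jack, Carol, Bob.
Carol must be 26 (only option left). Strike 26 from Frank.
Frank must be 4 (only option left). Remove 4 from Jack.
Determined: Frank=4, Carol=26. The other people each still have more than one consistent value. That makes 2.

2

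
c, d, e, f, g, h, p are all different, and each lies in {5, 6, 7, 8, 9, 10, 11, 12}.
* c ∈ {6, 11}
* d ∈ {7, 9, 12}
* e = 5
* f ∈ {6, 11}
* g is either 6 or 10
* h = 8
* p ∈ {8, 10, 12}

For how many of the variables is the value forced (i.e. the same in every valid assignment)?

e must be 5 (only option left).
That leaves h = 8. So p can't be 8.
c and f between them cover only {6, 11} — a naked pair. Remove those values from g.
g has just one choice, so g = 10. Remove 10 from p.
That leaves p = 12. Eliminate 12 elsewhere: d.
Determined: e=5, g=10, h=8, p=12. The other variables each still have more than one consistent value. That makes 4.

4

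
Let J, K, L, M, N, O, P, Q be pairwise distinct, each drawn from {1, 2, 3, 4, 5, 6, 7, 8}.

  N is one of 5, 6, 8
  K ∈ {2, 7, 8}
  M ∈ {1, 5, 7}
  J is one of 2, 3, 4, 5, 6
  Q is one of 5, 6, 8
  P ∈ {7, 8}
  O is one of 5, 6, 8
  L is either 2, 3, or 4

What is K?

2

The 8 variables together cover exactly {1, 2, 3, 4, 5, 6, 7, 8} — 8 values for 8 variables — and 1 appears only in M's list, so M = 1.
The 3 variables N, O, Q are confined to {5, 6, 8}, which locks those values in; drop them from J, K, P.
P must be 7 (only option left). Remove 7 from K.
So K = 2.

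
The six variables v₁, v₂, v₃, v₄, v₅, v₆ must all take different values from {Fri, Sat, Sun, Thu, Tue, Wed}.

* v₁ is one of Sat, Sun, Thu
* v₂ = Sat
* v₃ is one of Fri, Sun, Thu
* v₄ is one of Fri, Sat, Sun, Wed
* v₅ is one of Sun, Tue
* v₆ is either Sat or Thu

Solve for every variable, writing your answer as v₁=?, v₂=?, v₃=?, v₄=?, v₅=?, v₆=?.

v₁=Sun, v₂=Sat, v₃=Fri, v₄=Wed, v₅=Tue, v₆=Thu

v₂ has just one choice, so v₂ = Sat. Eliminate Sat elsewhere: v₁, v₄, v₆.
v₆ must be Thu (only option left). Remove Thu from v₁, v₃.
v₁'s domain is down to {Sun}, so v₁ = Sun. Eliminate Sun elsewhere: v₃, v₄, v₅.
v₃'s domain is down to {Fri}, so v₃ = Fri. So v₄ can't be Fri.
v₄ has just one choice, so v₄ = Wed.
That leaves v₅ = Tue.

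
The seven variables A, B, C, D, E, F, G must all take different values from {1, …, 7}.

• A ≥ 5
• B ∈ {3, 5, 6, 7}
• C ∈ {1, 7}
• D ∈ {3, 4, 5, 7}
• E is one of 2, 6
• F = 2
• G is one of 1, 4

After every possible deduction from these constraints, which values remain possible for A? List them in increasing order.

5, 7

F has just one choice, so F = 2. Remove 2 from E.
E must be 6 (only option left). So A, B can't be 6.
No further eliminations apply; A can still be any of 5, 7.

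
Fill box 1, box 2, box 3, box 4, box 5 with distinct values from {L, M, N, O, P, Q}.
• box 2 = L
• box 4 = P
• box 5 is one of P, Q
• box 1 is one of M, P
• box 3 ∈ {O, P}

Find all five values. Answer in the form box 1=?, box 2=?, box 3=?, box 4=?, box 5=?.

box 1=M, box 2=L, box 3=O, box 4=P, box 5=Q

box 2 has just one choice, so box 2 = L.
box 4 has just one choice, so box 4 = P. Strike P from box 1, box 3, box 5.
That leaves box 5 = Q.
box 1's domain is down to {M}, so box 1 = M.
box 3 has just one choice, so box 3 = O.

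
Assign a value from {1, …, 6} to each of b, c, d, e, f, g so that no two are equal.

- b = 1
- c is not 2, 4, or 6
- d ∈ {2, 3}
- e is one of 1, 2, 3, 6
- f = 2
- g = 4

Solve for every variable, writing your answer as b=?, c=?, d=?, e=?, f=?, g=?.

b must be 1 (only option left). Strike 1 from c, e.
That leaves f = 2. Remove 2 from d, e.
That leaves g = 4.
d's domain is down to {3}, so d = 3. Strike 3 from c, e.
e's domain is down to {6}, so e = 6.
That leaves c = 5.

b=1, c=5, d=3, e=6, f=2, g=4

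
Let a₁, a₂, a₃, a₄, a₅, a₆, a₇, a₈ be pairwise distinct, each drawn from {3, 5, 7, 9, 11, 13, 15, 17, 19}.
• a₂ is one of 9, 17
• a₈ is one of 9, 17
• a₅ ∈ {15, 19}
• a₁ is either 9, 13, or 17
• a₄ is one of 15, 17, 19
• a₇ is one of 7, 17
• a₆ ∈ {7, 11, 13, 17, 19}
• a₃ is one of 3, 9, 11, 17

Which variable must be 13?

a₁

The 8 variables together cover exactly {3, 7, 9, 11, 13, 15, 17, 19} — 8 values for 8 variables — and 3 appears only in a₃'s list, so a₃ = 3.
The 7 still-open variables draw from only 7 values {7, 9, 11, 13, 15, 17, 19}, so each is used; only a₆ can be 11, hence a₆ = 11.
The 6 still-open variables draw from only 6 values {7, 9, 13, 15, 17, 19}, so each is used; only a₇ can be 7, hence a₇ = 7.
The 5 still-open variables together cover exactly {9, 13, 15, 17, 19} — 5 values for 5 variables — and 13 appears only in a₁'s list, so a₁ = 13.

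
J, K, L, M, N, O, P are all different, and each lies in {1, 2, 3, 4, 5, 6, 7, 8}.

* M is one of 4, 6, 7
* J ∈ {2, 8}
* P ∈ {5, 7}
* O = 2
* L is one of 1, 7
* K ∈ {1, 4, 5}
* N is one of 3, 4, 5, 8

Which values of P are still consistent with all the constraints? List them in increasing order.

5, 7

O has just one choice, so O = 2. So J can't be 2.
J must be 8 (only option left). Remove 8 from N.
No further eliminations apply; P can still be any of 5, 7.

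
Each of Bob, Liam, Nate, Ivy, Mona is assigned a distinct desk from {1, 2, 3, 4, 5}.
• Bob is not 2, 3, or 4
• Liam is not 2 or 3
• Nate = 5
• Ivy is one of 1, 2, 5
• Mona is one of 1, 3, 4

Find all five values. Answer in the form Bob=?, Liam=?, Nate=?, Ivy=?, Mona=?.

Nate's domain is down to {5}, so Nate = 5. So Bob, Liam, Ivy can't be 5.
Bob has just one choice, so Bob = 1. So Liam, Ivy, Mona can't be 1.
That leaves Liam = 4. Remove 4 from Mona.
That leaves Ivy = 2.
Mona's domain is down to {3}, so Mona = 3.

Bob=1, Liam=4, Nate=5, Ivy=2, Mona=3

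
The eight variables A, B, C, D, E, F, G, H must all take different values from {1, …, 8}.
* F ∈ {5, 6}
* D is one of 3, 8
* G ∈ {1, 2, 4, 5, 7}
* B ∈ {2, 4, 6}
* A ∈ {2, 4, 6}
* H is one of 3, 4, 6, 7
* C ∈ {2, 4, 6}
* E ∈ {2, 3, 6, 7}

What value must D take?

8

Among the 8 variables, 1 fits only G (and all 8 values in {1, 2, 3, 4, 5, 6, 7, 8} must be used), so G = 1.
The 7 still-open variables together cover exactly {2, 3, 4, 5, 6, 7, 8} — 7 values for 7 variables — and 5 appears only in F's list, so F = 5.
Among the 6 still-open variables, 8 fits only D (and all 6 values in {2, 3, 4, 6, 7, 8} must be used), so D = 8.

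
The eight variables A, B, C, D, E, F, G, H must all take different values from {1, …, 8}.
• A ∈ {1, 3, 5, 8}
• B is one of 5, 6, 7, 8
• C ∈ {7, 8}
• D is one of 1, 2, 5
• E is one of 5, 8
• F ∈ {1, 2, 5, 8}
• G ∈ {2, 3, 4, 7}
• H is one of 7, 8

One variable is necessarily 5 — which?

E

The 8 variables together cover exactly {1, 2, 3, 4, 5, 6, 7, 8} — 8 values for 8 variables — and 4 appears only in G's list, so G = 4.
The 7 still-open variables draw from only 7 values {1, 2, 3, 5, 6, 7, 8}, so each is used; only A can be 3, hence A = 3.
Among the 6 still-open variables, 6 fits only B (and all 6 values in {1, 2, 5, 6, 7, 8} must be used), so B = 6.
The 2 variables C and H are confined to {7, 8}, which locks those values in; drop them from E, F.
So 5 goes to E.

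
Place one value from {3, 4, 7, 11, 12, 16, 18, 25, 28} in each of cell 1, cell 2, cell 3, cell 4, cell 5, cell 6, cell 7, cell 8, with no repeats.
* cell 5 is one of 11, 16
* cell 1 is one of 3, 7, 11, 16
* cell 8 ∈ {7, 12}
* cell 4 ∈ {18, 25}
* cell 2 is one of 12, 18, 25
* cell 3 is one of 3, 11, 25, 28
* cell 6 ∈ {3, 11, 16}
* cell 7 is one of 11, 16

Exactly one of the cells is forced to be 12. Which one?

The 8 variables together cover exactly {3, 7, 11, 12, 16, 18, 25, 28} — 8 values for 8 variables — and 28 appears only in cell 3's list, so cell 3 = 28.
The 2 variables cell 5 and cell 7 are confined to {11, 16}, which locks those values in; drop them from cell 1, cell 6.
cell 6's domain is down to {3}, so cell 6 = 3. Strike 3 from cell 1.
cell 1 must be 7 (only option left). Eliminate 7 elsewhere: cell 8.
So 12 goes to cell 8.

cell 8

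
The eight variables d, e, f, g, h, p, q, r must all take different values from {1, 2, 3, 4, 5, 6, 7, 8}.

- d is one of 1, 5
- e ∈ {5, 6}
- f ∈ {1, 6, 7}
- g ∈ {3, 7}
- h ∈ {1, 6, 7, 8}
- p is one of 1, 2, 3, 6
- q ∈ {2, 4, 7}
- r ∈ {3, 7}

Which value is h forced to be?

The 8 variables together cover exactly {1, 2, 3, 4, 5, 6, 7, 8} — 8 values for 8 variables — and 4 appears only in q's list, so q = 4.
The 7 still-open variables together cover exactly {1, 2, 3, 5, 6, 7, 8} — 7 values for 7 variables — and 2 appears only in p's list, so p = 2.
The 6 still-open variables draw from only 6 values {1, 3, 5, 6, 7, 8}, so each is used; only h can be 8, hence h = 8.

8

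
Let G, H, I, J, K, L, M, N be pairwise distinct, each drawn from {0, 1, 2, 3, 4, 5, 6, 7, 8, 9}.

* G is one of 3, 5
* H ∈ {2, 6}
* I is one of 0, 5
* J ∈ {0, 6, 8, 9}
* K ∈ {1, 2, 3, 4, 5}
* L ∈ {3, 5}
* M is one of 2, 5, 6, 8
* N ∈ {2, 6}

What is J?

9

G and L between them cover only {3, 5} — a naked pair. Remove those values from I, K, M.
I must be 0 (only option left). Strike 0 from J.
H and N between them cover only {2, 6} — a naked pair. Remove those values from J, K, M.
That leaves M = 8. So J can't be 8.
So J = 9.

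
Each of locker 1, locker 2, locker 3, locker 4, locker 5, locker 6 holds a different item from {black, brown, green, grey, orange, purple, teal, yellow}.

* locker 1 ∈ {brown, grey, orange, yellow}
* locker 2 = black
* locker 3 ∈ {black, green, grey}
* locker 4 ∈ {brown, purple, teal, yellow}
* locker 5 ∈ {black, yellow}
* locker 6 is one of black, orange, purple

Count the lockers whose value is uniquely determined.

locker 2 must be black (only option left). Eliminate black elsewhere: locker 3, locker 5, locker 6.
locker 5 has just one choice, so locker 5 = yellow. Remove yellow from locker 1, locker 4.
Determined: locker 2=black, locker 5=yellow. The other lockers each still have more than one consistent value. That makes 2.

2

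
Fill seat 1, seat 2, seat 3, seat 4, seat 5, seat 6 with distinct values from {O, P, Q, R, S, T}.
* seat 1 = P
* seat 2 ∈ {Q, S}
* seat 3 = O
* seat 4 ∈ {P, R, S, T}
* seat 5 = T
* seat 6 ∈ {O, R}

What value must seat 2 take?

Q

seat 1 has just one choice, so seat 1 = P. So seat 4 can't be P.
seat 3 must be O (only option left). Remove O from seat 6.
seat 5's domain is down to {T}, so seat 5 = T. Remove T from seat 4.
seat 6's domain is down to {R}, so seat 6 = R. Strike R from seat 4.
seat 4 has just one choice, so seat 4 = S. Remove S from seat 2.
So seat 2 = Q.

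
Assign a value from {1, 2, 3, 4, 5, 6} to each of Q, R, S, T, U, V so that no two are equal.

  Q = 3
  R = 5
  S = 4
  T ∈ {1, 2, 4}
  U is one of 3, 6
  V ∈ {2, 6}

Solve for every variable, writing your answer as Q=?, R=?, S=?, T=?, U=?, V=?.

Q=3, R=5, S=4, T=1, U=6, V=2

Q must be 3 (only option left). Remove 3 from U.
R must be 5 (only option left).
S has just one choice, so S = 4. Remove 4 from T.
U's domain is down to {6}, so U = 6. Eliminate 6 elsewhere: V.
V has just one choice, so V = 2. Eliminate 2 elsewhere: T.
T has just one choice, so T = 1.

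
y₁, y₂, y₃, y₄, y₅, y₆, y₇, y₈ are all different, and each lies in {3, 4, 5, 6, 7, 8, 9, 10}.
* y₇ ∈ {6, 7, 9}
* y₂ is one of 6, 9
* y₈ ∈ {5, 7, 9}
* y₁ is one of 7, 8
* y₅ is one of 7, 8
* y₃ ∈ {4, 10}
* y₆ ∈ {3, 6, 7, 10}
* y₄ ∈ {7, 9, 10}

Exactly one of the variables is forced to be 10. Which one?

y₄

The 8 variables draw from only 8 values {3, 4, 5, 6, 7, 8, 9, 10}, so each is used; only y₆ can be 3, hence y₆ = 3.
Among the 7 still-open variables, 4 fits only y₃ (and all 7 values in {4, 5, 6, 7, 8, 9, 10} must be used), so y₃ = 4.
The 6 still-open variables together cover exactly {5, 6, 7, 8, 9, 10} — 6 values for 6 variables — and 5 appears only in y₈'s list, so y₈ = 5.
The 5 still-open variables together cover exactly {6, 7, 8, 9, 10} — 5 values for 5 variables — and 10 appears only in y₄'s list, so y₄ = 10.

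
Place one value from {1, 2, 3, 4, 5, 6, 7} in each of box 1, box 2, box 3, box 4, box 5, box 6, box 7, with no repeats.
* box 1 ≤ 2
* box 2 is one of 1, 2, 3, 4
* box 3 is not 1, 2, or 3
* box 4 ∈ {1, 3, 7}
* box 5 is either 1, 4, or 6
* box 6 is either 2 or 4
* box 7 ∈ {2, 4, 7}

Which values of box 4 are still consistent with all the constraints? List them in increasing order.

1, 3, 7

Among the 7 variables, 5 fits only box 3 (and all 7 values in {1, 2, 3, 4, 5, 6, 7} must be used), so box 3 = 5.
The 6 still-open variables together cover exactly {1, 2, 3, 4, 6, 7} — 6 values for 6 variables — and 6 appears only in box 5's list, so box 5 = 6.
No further eliminations apply; box 4 can still be any of 1, 3, 7.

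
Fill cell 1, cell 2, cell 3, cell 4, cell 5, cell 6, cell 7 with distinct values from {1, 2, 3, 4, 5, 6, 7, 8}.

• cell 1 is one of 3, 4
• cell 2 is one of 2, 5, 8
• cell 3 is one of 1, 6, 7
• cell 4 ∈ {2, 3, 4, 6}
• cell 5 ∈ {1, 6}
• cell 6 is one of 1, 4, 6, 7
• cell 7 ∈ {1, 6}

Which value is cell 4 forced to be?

cell 5 and cell 7 share exactly the 2 values {1, 6}; by pigeonhole those values go to them, so strike 1, 6 from cell 3, cell 4, cell 6.
cell 3's domain is down to {7}, so cell 3 = 7. Strike 7 from cell 6.
cell 6's domain is down to {4}, so cell 6 = 4. Eliminate 4 elsewhere: cell 1, cell 4.
cell 1's domain is down to {3}, so cell 1 = 3. Eliminate 3 elsewhere: cell 4.
So cell 4 = 2.

2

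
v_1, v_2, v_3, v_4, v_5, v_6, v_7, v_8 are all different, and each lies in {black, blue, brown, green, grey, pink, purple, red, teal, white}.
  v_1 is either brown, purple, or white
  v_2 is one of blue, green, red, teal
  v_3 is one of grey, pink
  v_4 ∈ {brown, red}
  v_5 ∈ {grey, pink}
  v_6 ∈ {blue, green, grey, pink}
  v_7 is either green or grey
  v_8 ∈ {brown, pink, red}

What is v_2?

teal

The 2 variables v_3 and v_5 are confined to {grey, pink}, which locks those values in; drop them from v_6, v_7, v_8.
v_7's domain is down to {green}, so v_7 = green. Eliminate green elsewhere: v_2, v_6.
That leaves v_6 = blue. So v_2 can't be blue.
v_4 and v_8 between them cover only {brown, red} — a naked pair. Remove those values from v_1, v_2.
So v_2 = teal.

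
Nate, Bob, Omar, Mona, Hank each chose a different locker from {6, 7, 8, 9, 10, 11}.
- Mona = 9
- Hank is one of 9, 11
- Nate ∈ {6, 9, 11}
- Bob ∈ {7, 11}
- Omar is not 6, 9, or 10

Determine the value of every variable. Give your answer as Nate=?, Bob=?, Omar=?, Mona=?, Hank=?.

Mona must be 9 (only option left). Strike 9 from Nate, Hank.
Hank has just one choice, so Hank = 11. Remove 11 from Nate, Bob, Omar.
Nate's domain is down to {6}, so Nate = 6.
That leaves Bob = 7. Strike 7 from Omar.
Omar has just one choice, so Omar = 8.

Nate=6, Bob=7, Omar=8, Mona=9, Hank=11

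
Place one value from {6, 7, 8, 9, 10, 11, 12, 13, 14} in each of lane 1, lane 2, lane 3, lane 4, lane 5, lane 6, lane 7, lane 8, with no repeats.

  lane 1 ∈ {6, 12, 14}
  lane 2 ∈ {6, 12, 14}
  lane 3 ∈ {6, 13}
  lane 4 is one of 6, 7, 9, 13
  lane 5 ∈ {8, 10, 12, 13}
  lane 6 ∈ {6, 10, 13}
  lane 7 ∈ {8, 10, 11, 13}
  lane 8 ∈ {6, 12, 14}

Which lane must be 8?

lane 5

The 3 variables lane 1, lane 2, lane 8 are confined to {6, 12, 14}, which locks those values in; drop them from lane 3, lane 4, lane 5, lane 6.
lane 3 must be 13 (only option left). So lane 4, lane 5, lane 6, lane 7 can't be 13.
lane 6 has just one choice, so lane 6 = 10. So lane 5, lane 7 can't be 10.
So 8 goes to lane 5.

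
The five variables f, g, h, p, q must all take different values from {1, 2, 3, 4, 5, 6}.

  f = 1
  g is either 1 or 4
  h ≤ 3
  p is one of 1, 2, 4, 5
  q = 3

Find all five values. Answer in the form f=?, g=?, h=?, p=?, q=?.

f=1, g=4, h=2, p=5, q=3

f must be 1 (only option left). So g, h, p can't be 1.
g's domain is down to {4}, so g = 4. Strike 4 from p.
q must be 3 (only option left). Eliminate 3 elsewhere: h.
h must be 2 (only option left). Eliminate 2 elsewhere: p.
That leaves p = 5.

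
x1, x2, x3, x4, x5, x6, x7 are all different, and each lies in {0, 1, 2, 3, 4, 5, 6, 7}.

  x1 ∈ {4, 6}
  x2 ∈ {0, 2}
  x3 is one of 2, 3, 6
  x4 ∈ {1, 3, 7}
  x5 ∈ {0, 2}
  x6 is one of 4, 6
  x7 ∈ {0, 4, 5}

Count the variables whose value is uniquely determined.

2

The 2 variables x1 and x6 are confined to {4, 6}, which locks those values in; drop them from x3, x7.
x2 and x5 between them cover only {0, 2} — a naked pair. Remove those values from x3, x7.
That leaves x3 = 3. Remove 3 from x4.
x7 has just one choice, so x7 = 5.
Determined: x3=3, x7=5. The other variables each still have more than one consistent value. That makes 2.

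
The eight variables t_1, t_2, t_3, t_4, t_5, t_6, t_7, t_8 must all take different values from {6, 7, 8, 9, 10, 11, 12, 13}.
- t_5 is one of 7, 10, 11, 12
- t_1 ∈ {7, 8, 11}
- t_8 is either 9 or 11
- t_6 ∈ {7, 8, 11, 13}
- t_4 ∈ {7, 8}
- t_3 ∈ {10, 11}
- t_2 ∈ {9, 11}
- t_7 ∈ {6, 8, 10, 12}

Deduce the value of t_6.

13

The 8 variables draw from only 8 values {6, 7, 8, 9, 10, 11, 12, 13}, so each is used; only t_7 can be 6, hence t_7 = 6.
Among the 7 still-open variables, 12 fits only t_5 (and all 7 values in {7, 8, 9, 10, 11, 12, 13} must be used), so t_5 = 12.
The 6 still-open variables draw from only 6 values {7, 8, 9, 10, 11, 13}, so each is used; only t_3 can be 10, hence t_3 = 10.
Among the 5 still-open variables, 13 fits only t_6 (and all 5 values in {7, 8, 9, 11, 13} must be used), so t_6 = 13.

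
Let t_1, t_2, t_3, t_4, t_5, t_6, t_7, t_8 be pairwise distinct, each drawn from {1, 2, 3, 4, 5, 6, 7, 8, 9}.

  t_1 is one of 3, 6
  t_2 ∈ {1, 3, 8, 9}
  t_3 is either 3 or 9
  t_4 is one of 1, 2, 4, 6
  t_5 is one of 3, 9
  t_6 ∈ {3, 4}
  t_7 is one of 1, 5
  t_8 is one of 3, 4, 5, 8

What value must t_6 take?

4

Among the 8 variables, 2 fits only t_4 (and all 8 values in {1, 2, 3, 4, 5, 6, 8, 9} must be used), so t_4 = 2.
The 7 still-open variables draw from only 7 values {1, 3, 4, 5, 6, 8, 9}, so each is used; only t_1 can be 6, hence t_1 = 6.
t_3 and t_5 between them cover only {3, 9} — a naked pair. Remove those values from t_2, t_6, t_8.
So t_6 = 4.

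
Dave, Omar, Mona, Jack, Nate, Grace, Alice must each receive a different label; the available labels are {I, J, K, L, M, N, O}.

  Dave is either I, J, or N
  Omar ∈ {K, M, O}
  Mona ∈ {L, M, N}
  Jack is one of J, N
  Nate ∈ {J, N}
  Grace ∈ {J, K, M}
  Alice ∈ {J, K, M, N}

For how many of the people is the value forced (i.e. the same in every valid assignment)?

The 7 variables draw from only 7 values {I, J, K, L, M, N, O}, so each is used; only Dave can be I, hence Dave = I.
Among the 6 still-open variables, L fits only Mona (and all 6 values in {J, K, L, M, N, O} must be used), so Mona = L.
The 5 still-open variables together cover exactly {J, K, M, N, O} — 5 values for 5 variables — and O appears only in Omar's list, so Omar = O.
The 2 variables Jack and Nate are confined to {J, N}, which locks those values in; drop them from Grace, Alice.
Determined: Dave=I, Omar=O, Mona=L. The other people each still have more than one consistent value. That makes 3.

3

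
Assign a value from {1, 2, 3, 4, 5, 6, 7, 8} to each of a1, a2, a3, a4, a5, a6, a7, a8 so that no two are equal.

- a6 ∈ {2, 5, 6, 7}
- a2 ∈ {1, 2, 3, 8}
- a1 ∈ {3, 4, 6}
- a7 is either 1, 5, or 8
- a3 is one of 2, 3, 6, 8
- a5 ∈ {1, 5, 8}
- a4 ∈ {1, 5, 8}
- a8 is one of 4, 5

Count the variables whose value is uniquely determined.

2

Among the 8 variables, 7 fits only a6 (and all 8 values in {1, 2, 3, 4, 5, 6, 7, 8} must be used), so a6 = 7.
a4, a5, a7 between them cover only {1, 5, 8} — a naked triple. Remove those values from a2, a3, a8.
a8's domain is down to {4}, so a8 = 4. Strike 4 from a1.
Determined: a6=7, a8=4. The other variables each still have more than one consistent value. That makes 2.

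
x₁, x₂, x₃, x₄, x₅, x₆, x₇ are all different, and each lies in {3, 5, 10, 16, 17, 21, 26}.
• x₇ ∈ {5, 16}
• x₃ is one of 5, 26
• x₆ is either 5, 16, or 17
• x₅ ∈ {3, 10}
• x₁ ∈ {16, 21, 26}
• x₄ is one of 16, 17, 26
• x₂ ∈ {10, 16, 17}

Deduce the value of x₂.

10

The 7 variables together cover exactly {3, 5, 10, 16, 17, 21, 26} — 7 values for 7 variables — and 3 appears only in x₅'s list, so x₅ = 3.
The 6 still-open variables draw from only 6 values {5, 10, 16, 17, 21, 26}, so each is used; only x₂ can be 10, hence x₂ = 10.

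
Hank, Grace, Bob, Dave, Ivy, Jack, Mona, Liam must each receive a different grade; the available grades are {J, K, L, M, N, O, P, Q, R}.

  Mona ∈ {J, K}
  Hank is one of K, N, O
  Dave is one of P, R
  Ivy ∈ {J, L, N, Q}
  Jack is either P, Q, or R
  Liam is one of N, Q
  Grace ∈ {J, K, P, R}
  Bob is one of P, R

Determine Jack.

Q

The 8 variables together cover exactly {J, K, L, N, O, P, Q, R} — 8 values for 8 variables — and L appears only in Ivy's list, so Ivy = L.
The 7 still-open variables together cover exactly {J, K, N, O, P, Q, R} — 7 values for 7 variables — and O appears only in Hank's list, so Hank = O.
The 6 still-open variables draw from only 6 values {J, K, N, P, Q, R}, so each is used; only Liam can be N, hence Liam = N.
The 5 still-open variables draw from only 5 values {J, K, P, Q, R}, so each is used; only Jack can be Q, hence Jack = Q.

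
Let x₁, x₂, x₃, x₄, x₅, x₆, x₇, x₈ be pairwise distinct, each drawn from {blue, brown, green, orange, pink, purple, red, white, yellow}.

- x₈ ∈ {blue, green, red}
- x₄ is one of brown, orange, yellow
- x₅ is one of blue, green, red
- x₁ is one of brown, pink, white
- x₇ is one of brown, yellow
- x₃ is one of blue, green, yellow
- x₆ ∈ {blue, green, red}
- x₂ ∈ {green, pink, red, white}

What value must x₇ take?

The 8 variables draw from only 8 values {blue, brown, green, orange, pink, red, white, yellow}, so each is used; only x₄ can be orange, hence x₄ = orange.
x₅, x₆, x₈ share exactly the 3 values {blue, green, red}; by pigeonhole those values go to them, so strike blue, green, red from x₂, x₃.
x₃ must be yellow (only option left). Strike yellow from x₇.
So x₇ = brown.

brown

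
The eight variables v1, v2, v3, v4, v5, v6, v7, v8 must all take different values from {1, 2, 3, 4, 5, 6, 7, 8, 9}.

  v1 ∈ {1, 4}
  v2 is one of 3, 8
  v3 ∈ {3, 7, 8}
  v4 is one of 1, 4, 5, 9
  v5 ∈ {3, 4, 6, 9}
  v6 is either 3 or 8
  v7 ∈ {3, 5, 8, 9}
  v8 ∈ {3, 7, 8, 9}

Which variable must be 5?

v7

The 8 variables together cover exactly {1, 3, 4, 5, 6, 7, 8, 9} — 8 values for 8 variables — and 6 appears only in v5's list, so v5 = 6.
The 2 variables v2 and v6 are confined to {3, 8}, which locks those values in; drop them from v3, v7, v8.
v3 must be 7 (only option left). Eliminate 7 elsewhere: v8.
That leaves v8 = 9. Eliminate 9 elsewhere: v4, v7.
So 5 goes to v7.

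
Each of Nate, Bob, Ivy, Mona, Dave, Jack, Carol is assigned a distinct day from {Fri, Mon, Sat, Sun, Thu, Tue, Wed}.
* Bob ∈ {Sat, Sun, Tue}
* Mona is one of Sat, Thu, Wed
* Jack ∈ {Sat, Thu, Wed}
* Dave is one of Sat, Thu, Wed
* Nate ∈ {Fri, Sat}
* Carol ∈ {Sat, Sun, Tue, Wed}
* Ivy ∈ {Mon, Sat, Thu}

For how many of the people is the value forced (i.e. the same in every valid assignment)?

2

The 7 variables together cover exactly {Fri, Mon, Sat, Sun, Thu, Tue, Wed} — 7 values for 7 variables — and Fri appears only in Nate's list, so Nate = Fri.
The 6 still-open variables together cover exactly {Mon, Sat, Sun, Thu, Tue, Wed} — 6 values for 6 variables — and Mon appears only in Ivy's list, so Ivy = Mon.
Mona, Dave, Jack share exactly the 3 values {Sat, Thu, Wed}; by pigeonhole those values go to them, so strike Sat, Thu, Wed from Bob, Carol.
Determined: Nate=Fri, Ivy=Mon. The other people each still have more than one consistent value. That makes 2.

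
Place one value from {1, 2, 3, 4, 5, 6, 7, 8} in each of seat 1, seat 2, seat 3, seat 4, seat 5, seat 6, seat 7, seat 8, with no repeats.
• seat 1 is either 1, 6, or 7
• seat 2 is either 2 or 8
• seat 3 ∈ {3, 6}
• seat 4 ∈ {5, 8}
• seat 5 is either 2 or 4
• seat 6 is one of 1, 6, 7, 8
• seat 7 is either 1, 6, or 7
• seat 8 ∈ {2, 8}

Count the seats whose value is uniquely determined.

3

Among the 8 variables, 3 fits only seat 3 (and all 8 values in {1, 2, 3, 4, 5, 6, 7, 8} must be used), so seat 3 = 3.
The 7 still-open variables together cover exactly {1, 2, 4, 5, 6, 7, 8} — 7 values for 7 variables — and 4 appears only in seat 5's list, so seat 5 = 4.
The 6 still-open variables draw from only 6 values {1, 2, 5, 6, 7, 8}, so each is used; only seat 4 can be 5, hence seat 4 = 5.
The 2 variables seat 2 and seat 8 are confined to {2, 8}, which locks those values in; drop them from seat 6.
Determined: seat 3=3, seat 4=5, seat 5=4. The other seats each still have more than one consistent value. That makes 3.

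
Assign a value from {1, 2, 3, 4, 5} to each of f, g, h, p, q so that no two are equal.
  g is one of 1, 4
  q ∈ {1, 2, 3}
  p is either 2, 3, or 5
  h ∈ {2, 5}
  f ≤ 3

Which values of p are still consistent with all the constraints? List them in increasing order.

2, 3, 5

Among the 5 variables, 4 fits only g (and all 5 values in {1, 2, 3, 4, 5} must be used), so g = 4.
No further eliminations apply; p can still be any of 2, 3, 5.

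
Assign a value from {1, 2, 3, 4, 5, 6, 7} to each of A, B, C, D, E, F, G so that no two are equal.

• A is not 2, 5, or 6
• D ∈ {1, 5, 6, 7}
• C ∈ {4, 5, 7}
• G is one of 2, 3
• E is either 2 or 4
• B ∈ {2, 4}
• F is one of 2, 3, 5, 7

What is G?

3

The 7 variables draw from only 7 values {1, 2, 3, 4, 5, 6, 7}, so each is used; only D can be 6, hence D = 6.
The 6 still-open variables draw from only 6 values {1, 2, 3, 4, 5, 7}, so each is used; only A can be 1, hence A = 1.
The 2 variables B and E are confined to {2, 4}, which locks those values in; drop them from C, F, G.
So G = 3.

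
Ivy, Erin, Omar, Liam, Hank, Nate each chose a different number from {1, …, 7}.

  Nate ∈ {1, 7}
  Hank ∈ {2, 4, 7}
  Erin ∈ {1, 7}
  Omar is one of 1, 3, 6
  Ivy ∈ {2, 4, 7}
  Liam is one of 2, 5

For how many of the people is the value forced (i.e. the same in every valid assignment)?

The 2 variables Erin and Nate are confined to {1, 7}, which locks those values in; drop them from Ivy, Omar, Hank.
Ivy and Hank between them cover only {2, 4} — a naked pair. Remove those values from Liam.
Liam's domain is down to {5}, so Liam = 5.
Determined: Liam=5. The other people each still have more than one consistent value. That makes 1.

1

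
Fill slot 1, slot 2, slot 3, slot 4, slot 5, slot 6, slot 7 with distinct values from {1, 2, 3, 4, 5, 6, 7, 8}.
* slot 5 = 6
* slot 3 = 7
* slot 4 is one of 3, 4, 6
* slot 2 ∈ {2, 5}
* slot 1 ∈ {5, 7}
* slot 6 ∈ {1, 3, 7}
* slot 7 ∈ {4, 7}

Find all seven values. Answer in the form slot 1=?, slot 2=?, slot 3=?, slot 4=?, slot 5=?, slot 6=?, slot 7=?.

slot 3 must be 7 (only option left). Eliminate 7 elsewhere: slot 1, slot 6, slot 7.
slot 5's domain is down to {6}, so slot 5 = 6. Strike 6 from slot 4.
slot 7 has just one choice, so slot 7 = 4. Remove 4 from slot 4.
slot 1 must be 5 (only option left). Remove 5 from slot 2.
slot 2's domain is down to {2}, so slot 2 = 2.
slot 4's domain is down to {3}, so slot 4 = 3. So slot 6 can't be 3.
That leaves slot 6 = 1.

slot 1=5, slot 2=2, slot 3=7, slot 4=3, slot 5=6, slot 6=1, slot 7=4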